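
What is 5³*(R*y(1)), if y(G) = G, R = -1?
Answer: -125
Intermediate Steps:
5³*(R*y(1)) = 5³*(-1*1) = 125*(-1) = -125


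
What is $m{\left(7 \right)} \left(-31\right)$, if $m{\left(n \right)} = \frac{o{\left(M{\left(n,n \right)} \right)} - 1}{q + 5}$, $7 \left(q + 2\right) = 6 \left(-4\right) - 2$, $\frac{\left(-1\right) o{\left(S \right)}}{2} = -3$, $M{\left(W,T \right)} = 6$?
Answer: $217$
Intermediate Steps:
$o{\left(S \right)} = 6$ ($o{\left(S \right)} = \left(-2\right) \left(-3\right) = 6$)
$q = - \frac{40}{7}$ ($q = -2 + \frac{6 \left(-4\right) - 2}{7} = -2 + \frac{-24 - 2}{7} = -2 + \frac{1}{7} \left(-26\right) = -2 - \frac{26}{7} = - \frac{40}{7} \approx -5.7143$)
$m{\left(n \right)} = -7$ ($m{\left(n \right)} = \frac{6 - 1}{- \frac{40}{7} + 5} = \frac{5}{- \frac{5}{7}} = 5 \left(- \frac{7}{5}\right) = -7$)
$m{\left(7 \right)} \left(-31\right) = \left(-7\right) \left(-31\right) = 217$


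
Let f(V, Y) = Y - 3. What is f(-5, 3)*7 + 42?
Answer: 42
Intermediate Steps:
f(V, Y) = -3 + Y
f(-5, 3)*7 + 42 = (-3 + 3)*7 + 42 = 0*7 + 42 = 0 + 42 = 42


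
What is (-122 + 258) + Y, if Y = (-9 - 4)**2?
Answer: 305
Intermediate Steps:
Y = 169 (Y = (-13)**2 = 169)
(-122 + 258) + Y = (-122 + 258) + 169 = 136 + 169 = 305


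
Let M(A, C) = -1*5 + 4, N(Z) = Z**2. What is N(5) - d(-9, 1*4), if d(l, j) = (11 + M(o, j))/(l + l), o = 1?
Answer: 230/9 ≈ 25.556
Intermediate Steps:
M(A, C) = -1 (M(A, C) = -5 + 4 = -1)
d(l, j) = 5/l (d(l, j) = (11 - 1)/(l + l) = 10/((2*l)) = 10*(1/(2*l)) = 5/l)
N(5) - d(-9, 1*4) = 5**2 - 5/(-9) = 25 - 5*(-1)/9 = 25 - 1*(-5/9) = 25 + 5/9 = 230/9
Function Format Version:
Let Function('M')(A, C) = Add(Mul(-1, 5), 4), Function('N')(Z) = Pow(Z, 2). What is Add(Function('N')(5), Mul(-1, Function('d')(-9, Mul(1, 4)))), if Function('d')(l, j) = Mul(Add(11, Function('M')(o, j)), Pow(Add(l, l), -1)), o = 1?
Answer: Rational(230, 9) ≈ 25.556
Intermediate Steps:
Function('M')(A, C) = -1 (Function('M')(A, C) = Add(-5, 4) = -1)
Function('d')(l, j) = Mul(5, Pow(l, -1)) (Function('d')(l, j) = Mul(Add(11, -1), Pow(Add(l, l), -1)) = Mul(10, Pow(Mul(2, l), -1)) = Mul(10, Mul(Rational(1, 2), Pow(l, -1))) = Mul(5, Pow(l, -1)))
Add(Function('N')(5), Mul(-1, Function('d')(-9, Mul(1, 4)))) = Add(Pow(5, 2), Mul(-1, Mul(5, Pow(-9, -1)))) = Add(25, Mul(-1, Mul(5, Rational(-1, 9)))) = Add(25, Mul(-1, Rational(-5, 9))) = Add(25, Rational(5, 9)) = Rational(230, 9)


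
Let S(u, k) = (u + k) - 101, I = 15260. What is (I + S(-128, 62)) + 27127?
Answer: 42220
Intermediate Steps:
S(u, k) = -101 + k + u (S(u, k) = (k + u) - 101 = -101 + k + u)
(I + S(-128, 62)) + 27127 = (15260 + (-101 + 62 - 128)) + 27127 = (15260 - 167) + 27127 = 15093 + 27127 = 42220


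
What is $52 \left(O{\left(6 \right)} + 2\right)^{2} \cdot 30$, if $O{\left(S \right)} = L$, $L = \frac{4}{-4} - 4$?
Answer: $14040$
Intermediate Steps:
$L = -5$ ($L = 4 \left(- \frac{1}{4}\right) - 4 = -1 - 4 = -5$)
$O{\left(S \right)} = -5$
$52 \left(O{\left(6 \right)} + 2\right)^{2} \cdot 30 = 52 \left(-5 + 2\right)^{2} \cdot 30 = 52 \left(-3\right)^{2} \cdot 30 = 52 \cdot 9 \cdot 30 = 468 \cdot 30 = 14040$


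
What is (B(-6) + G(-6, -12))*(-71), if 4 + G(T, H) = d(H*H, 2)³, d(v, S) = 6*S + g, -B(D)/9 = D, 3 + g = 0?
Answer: -55309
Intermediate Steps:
g = -3 (g = -3 + 0 = -3)
B(D) = -9*D
d(v, S) = -3 + 6*S (d(v, S) = 6*S - 3 = -3 + 6*S)
G(T, H) = 725 (G(T, H) = -4 + (-3 + 6*2)³ = -4 + (-3 + 12)³ = -4 + 9³ = -4 + 729 = 725)
(B(-6) + G(-6, -12))*(-71) = (-9*(-6) + 725)*(-71) = (54 + 725)*(-71) = 779*(-71) = -55309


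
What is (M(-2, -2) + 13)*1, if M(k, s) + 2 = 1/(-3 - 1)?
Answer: 43/4 ≈ 10.750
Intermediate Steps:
M(k, s) = -9/4 (M(k, s) = -2 + 1/(-3 - 1) = -2 + 1/(-4) = -2 - ¼ = -9/4)
(M(-2, -2) + 13)*1 = (-9/4 + 13)*1 = (43/4)*1 = 43/4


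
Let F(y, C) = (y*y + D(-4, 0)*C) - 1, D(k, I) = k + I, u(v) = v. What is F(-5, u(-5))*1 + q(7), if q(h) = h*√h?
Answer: 44 + 7*√7 ≈ 62.520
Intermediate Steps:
D(k, I) = I + k
F(y, C) = -1 + y² - 4*C (F(y, C) = (y*y + (0 - 4)*C) - 1 = (y² - 4*C) - 1 = -1 + y² - 4*C)
q(h) = h^(3/2)
F(-5, u(-5))*1 + q(7) = (-1 + (-5)² - 4*(-5))*1 + 7^(3/2) = (-1 + 25 + 20)*1 + 7*√7 = 44*1 + 7*√7 = 44 + 7*√7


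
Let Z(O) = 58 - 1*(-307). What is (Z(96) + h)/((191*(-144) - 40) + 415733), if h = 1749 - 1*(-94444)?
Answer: 5082/20431 ≈ 0.24874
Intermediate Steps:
h = 96193 (h = 1749 + 94444 = 96193)
Z(O) = 365 (Z(O) = 58 + 307 = 365)
(Z(96) + h)/((191*(-144) - 40) + 415733) = (365 + 96193)/((191*(-144) - 40) + 415733) = 96558/((-27504 - 40) + 415733) = 96558/(-27544 + 415733) = 96558/388189 = 96558*(1/388189) = 5082/20431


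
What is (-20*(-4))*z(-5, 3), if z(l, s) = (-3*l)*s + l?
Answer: 3200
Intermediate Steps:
z(l, s) = l - 3*l*s (z(l, s) = -3*l*s + l = l - 3*l*s)
(-20*(-4))*z(-5, 3) = (-20*(-4))*(-5*(1 - 3*3)) = 80*(-5*(1 - 9)) = 80*(-5*(-8)) = 80*40 = 3200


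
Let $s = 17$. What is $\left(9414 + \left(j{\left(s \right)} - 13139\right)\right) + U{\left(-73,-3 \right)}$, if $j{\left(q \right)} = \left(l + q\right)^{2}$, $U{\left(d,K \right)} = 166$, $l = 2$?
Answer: $-3198$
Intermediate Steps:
$j{\left(q \right)} = \left(2 + q\right)^{2}$
$\left(9414 + \left(j{\left(s \right)} - 13139\right)\right) + U{\left(-73,-3 \right)} = \left(9414 - \left(13139 - \left(2 + 17\right)^{2}\right)\right) + 166 = \left(9414 - \left(13139 - 19^{2}\right)\right) + 166 = \left(9414 + \left(361 - 13139\right)\right) + 166 = \left(9414 - 12778\right) + 166 = -3364 + 166 = -3198$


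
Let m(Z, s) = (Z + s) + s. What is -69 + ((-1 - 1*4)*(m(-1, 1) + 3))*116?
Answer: -2389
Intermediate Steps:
m(Z, s) = Z + 2*s
-69 + ((-1 - 1*4)*(m(-1, 1) + 3))*116 = -69 + ((-1 - 1*4)*((-1 + 2*1) + 3))*116 = -69 + ((-1 - 4)*((-1 + 2) + 3))*116 = -69 - 5*(1 + 3)*116 = -69 - 5*4*116 = -69 - 20*116 = -69 - 2320 = -2389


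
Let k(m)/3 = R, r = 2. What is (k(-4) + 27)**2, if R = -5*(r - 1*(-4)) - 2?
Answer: 4761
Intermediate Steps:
R = -32 (R = -5*(2 - 1*(-4)) - 2 = -5*(2 + 4) - 2 = -5*6 - 2 = -30 - 2 = -32)
k(m) = -96 (k(m) = 3*(-32) = -96)
(k(-4) + 27)**2 = (-96 + 27)**2 = (-69)**2 = 4761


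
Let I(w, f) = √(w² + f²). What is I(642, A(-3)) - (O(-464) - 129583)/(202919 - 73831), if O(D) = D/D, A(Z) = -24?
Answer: 64791/64544 + 6*√11465 ≈ 643.45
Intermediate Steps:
O(D) = 1
I(w, f) = √(f² + w²)
I(642, A(-3)) - (O(-464) - 129583)/(202919 - 73831) = √((-24)² + 642²) - (1 - 129583)/(202919 - 73831) = √(576 + 412164) - (-129582)/129088 = √412740 - (-129582)/129088 = 6*√11465 - 1*(-64791/64544) = 6*√11465 + 64791/64544 = 64791/64544 + 6*√11465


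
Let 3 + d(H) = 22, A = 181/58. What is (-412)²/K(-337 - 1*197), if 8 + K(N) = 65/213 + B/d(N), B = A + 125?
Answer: -39843330144/223375 ≈ -1.7837e+5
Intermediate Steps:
A = 181/58 (A = 181*(1/58) = 181/58 ≈ 3.1207)
B = 7431/58 (B = 181/58 + 125 = 7431/58 ≈ 128.12)
d(H) = 19 (d(H) = -3 + 22 = 19)
K(N) = -223375/234726 (K(N) = -8 + (65/213 + (7431/58)/19) = -8 + (65*(1/213) + (7431/58)*(1/19)) = -8 + (65/213 + 7431/1102) = -8 + 1654433/234726 = -223375/234726)
(-412)²/K(-337 - 1*197) = (-412)²/(-223375/234726) = 169744*(-234726/223375) = -39843330144/223375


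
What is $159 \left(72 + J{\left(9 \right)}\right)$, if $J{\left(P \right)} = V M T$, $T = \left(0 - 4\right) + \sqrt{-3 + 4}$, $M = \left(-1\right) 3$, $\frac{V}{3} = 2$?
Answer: $20034$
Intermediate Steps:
$V = 6$ ($V = 3 \cdot 2 = 6$)
$M = -3$
$T = -3$ ($T = -4 + \sqrt{1} = -4 + 1 = -3$)
$J{\left(P \right)} = 54$ ($J{\left(P \right)} = 6 \left(-3\right) \left(-3\right) = \left(-18\right) \left(-3\right) = 54$)
$159 \left(72 + J{\left(9 \right)}\right) = 159 \left(72 + 54\right) = 159 \cdot 126 = 20034$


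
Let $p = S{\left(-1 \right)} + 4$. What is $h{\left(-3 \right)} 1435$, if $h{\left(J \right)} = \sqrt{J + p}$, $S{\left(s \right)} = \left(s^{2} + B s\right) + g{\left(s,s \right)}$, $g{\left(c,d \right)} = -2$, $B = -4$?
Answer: $2870$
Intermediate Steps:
$S{\left(s \right)} = -2 + s^{2} - 4 s$ ($S{\left(s \right)} = \left(s^{2} - 4 s\right) - 2 = -2 + s^{2} - 4 s$)
$p = 7$ ($p = \left(-2 + \left(-1\right)^{2} - -4\right) + 4 = \left(-2 + 1 + 4\right) + 4 = 3 + 4 = 7$)
$h{\left(J \right)} = \sqrt{7 + J}$ ($h{\left(J \right)} = \sqrt{J + 7} = \sqrt{7 + J}$)
$h{\left(-3 \right)} 1435 = \sqrt{7 - 3} \cdot 1435 = \sqrt{4} \cdot 1435 = 2 \cdot 1435 = 2870$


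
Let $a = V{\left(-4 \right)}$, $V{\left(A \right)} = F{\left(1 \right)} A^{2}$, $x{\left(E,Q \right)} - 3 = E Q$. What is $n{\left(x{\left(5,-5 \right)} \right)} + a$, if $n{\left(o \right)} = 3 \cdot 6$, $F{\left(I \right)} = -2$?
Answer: $-14$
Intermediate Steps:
$x{\left(E,Q \right)} = 3 + E Q$
$V{\left(A \right)} = - 2 A^{2}$
$n{\left(o \right)} = 18$
$a = -32$ ($a = - 2 \left(-4\right)^{2} = \left(-2\right) 16 = -32$)
$n{\left(x{\left(5,-5 \right)} \right)} + a = 18 - 32 = -14$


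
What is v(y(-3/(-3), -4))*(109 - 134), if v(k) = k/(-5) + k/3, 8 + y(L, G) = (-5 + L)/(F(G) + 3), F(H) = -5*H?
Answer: 1880/69 ≈ 27.246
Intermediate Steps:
y(L, G) = -8 + (-5 + L)/(3 - 5*G) (y(L, G) = -8 + (-5 + L)/(-5*G + 3) = -8 + (-5 + L)/(3 - 5*G))
v(k) = 2*k/15 (v(k) = k*(-1/5) + k*(1/3) = -k/5 + k/3 = 2*k/15)
v(y(-3/(-3), -4))*(109 - 134) = (2*((29 - (-3)/(-3) - 40*(-4))/(-3 + 5*(-4)))/15)*(109 - 134) = (2*((29 - (-3)*(-1)/3 + 160)/(-3 - 20))/15)*(-25) = (2*((29 - 1*1 + 160)/(-23))/15)*(-25) = (2*(-(29 - 1 + 160)/23)/15)*(-25) = (2*(-1/23*188)/15)*(-25) = ((2/15)*(-188/23))*(-25) = -376/345*(-25) = 1880/69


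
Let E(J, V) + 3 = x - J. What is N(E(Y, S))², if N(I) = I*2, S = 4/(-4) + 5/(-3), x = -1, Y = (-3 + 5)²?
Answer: 256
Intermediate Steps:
Y = 4 (Y = 2² = 4)
S = -8/3 (S = 4*(-¼) + 5*(-⅓) = -1 - 5/3 = -8/3 ≈ -2.6667)
E(J, V) = -4 - J (E(J, V) = -3 + (-1 - J) = -4 - J)
N(I) = 2*I
N(E(Y, S))² = (2*(-4 - 1*4))² = (2*(-4 - 4))² = (2*(-8))² = (-16)² = 256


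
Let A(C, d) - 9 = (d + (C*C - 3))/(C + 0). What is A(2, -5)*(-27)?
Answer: -189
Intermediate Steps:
A(C, d) = 9 + (-3 + d + C²)/C (A(C, d) = 9 + (d + (C*C - 3))/(C + 0) = 9 + (d + (C² - 3))/C = 9 + (d + (-3 + C²))/C = 9 + (-3 + d + C²)/C)
A(2, -5)*(-27) = ((-3 - 5 + 2*(9 + 2))/2)*(-27) = ((-3 - 5 + 2*11)/2)*(-27) = ((-3 - 5 + 22)/2)*(-27) = ((½)*14)*(-27) = 7*(-27) = -189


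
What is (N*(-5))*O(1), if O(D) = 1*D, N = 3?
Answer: -15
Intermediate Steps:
O(D) = D
(N*(-5))*O(1) = (3*(-5))*1 = -15*1 = -15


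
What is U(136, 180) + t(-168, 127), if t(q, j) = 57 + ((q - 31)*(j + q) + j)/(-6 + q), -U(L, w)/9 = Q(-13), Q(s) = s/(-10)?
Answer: -673/290 ≈ -2.3207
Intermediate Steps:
Q(s) = -s/10 (Q(s) = s*(-⅒) = -s/10)
U(L, w) = -117/10 (U(L, w) = -(-9)*(-13)/10 = -9*13/10 = -117/10)
t(q, j) = 57 + (j + (-31 + q)*(j + q))/(-6 + q) (t(q, j) = 57 + ((-31 + q)*(j + q) + j)/(-6 + q) = 57 + (j + (-31 + q)*(j + q))/(-6 + q))
U(136, 180) + t(-168, 127) = -117/10 + (-342 + (-168)² - 30*127 + 26*(-168) + 127*(-168))/(-6 - 168) = -117/10 + (-342 + 28224 - 3810 - 4368 - 21336)/(-174) = -117/10 - 1/174*(-1632) = -117/10 + 272/29 = -673/290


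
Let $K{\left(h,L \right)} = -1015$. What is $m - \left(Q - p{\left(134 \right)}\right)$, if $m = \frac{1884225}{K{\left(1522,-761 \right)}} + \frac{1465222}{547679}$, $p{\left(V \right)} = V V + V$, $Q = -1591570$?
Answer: $\frac{2321480962503}{1443881} \approx 1.6078 \cdot 10^{6}$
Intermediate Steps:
$p{\left(V \right)} = V + V^{2}$ ($p{\left(V \right)} = V^{2} + V = V + V^{2}$)
$m = - \frac{2676527957}{1443881}$ ($m = \frac{1884225}{-1015} + \frac{1465222}{547679} = 1884225 \left(- \frac{1}{1015}\right) + 1465222 \cdot \frac{1}{547679} = - \frac{53835}{29} + \frac{133202}{49789} = - \frac{2676527957}{1443881} \approx -1853.7$)
$m - \left(Q - p{\left(134 \right)}\right) = - \frac{2676527957}{1443881} + \left(134 \left(1 + 134\right) - -1591570\right) = - \frac{2676527957}{1443881} + \left(134 \cdot 135 + 1591570\right) = - \frac{2676527957}{1443881} + \left(18090 + 1591570\right) = - \frac{2676527957}{1443881} + 1609660 = \frac{2321480962503}{1443881}$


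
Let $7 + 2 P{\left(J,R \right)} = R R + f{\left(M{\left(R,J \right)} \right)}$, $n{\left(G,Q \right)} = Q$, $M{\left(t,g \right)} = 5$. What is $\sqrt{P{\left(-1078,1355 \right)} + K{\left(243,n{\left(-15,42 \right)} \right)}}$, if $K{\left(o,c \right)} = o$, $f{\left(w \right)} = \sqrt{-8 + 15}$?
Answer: $\frac{\sqrt{3673008 + 2 \sqrt{7}}}{2} \approx 958.26$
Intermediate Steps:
$f{\left(w \right)} = \sqrt{7}$
$P{\left(J,R \right)} = - \frac{7}{2} + \frac{\sqrt{7}}{2} + \frac{R^{2}}{2}$ ($P{\left(J,R \right)} = - \frac{7}{2} + \frac{R R + \sqrt{7}}{2} = - \frac{7}{2} + \frac{R^{2} + \sqrt{7}}{2} = - \frac{7}{2} + \frac{\sqrt{7} + R^{2}}{2} = - \frac{7}{2} + \left(\frac{\sqrt{7}}{2} + \frac{R^{2}}{2}\right) = - \frac{7}{2} + \frac{\sqrt{7}}{2} + \frac{R^{2}}{2}$)
$\sqrt{P{\left(-1078,1355 \right)} + K{\left(243,n{\left(-15,42 \right)} \right)}} = \sqrt{\left(- \frac{7}{2} + \frac{\sqrt{7}}{2} + \frac{1355^{2}}{2}\right) + 243} = \sqrt{\left(- \frac{7}{2} + \frac{\sqrt{7}}{2} + \frac{1}{2} \cdot 1836025\right) + 243} = \sqrt{\left(- \frac{7}{2} + \frac{\sqrt{7}}{2} + \frac{1836025}{2}\right) + 243} = \sqrt{\left(918009 + \frac{\sqrt{7}}{2}\right) + 243} = \sqrt{918252 + \frac{\sqrt{7}}{2}}$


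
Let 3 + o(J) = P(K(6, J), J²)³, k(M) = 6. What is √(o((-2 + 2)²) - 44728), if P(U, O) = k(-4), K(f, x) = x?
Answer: I*√44515 ≈ 210.99*I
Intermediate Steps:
P(U, O) = 6
o(J) = 213 (o(J) = -3 + 6³ = -3 + 216 = 213)
√(o((-2 + 2)²) - 44728) = √(213 - 44728) = √(-44515) = I*√44515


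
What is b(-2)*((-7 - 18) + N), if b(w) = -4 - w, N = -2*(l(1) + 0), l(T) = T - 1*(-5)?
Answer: 74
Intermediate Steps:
l(T) = 5 + T (l(T) = T + 5 = 5 + T)
N = -12 (N = -2*((5 + 1) + 0) = -2*(6 + 0) = -2*6 = -12)
b(-2)*((-7 - 18) + N) = (-4 - 1*(-2))*((-7 - 18) - 12) = (-4 + 2)*(-25 - 12) = -2*(-37) = 74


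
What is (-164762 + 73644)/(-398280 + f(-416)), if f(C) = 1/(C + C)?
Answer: 75810176/331368961 ≈ 0.22878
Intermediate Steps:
f(C) = 1/(2*C)
(-164762 + 73644)/(-398280 + f(-416)) = (-164762 + 73644)/(-398280 + (1/2)/(-416)) = -91118/(-398280 + (1/2)*(-1/416)) = -91118/(-398280 - 1/832) = -91118/(-331368961/832) = -91118*(-832/331368961) = 75810176/331368961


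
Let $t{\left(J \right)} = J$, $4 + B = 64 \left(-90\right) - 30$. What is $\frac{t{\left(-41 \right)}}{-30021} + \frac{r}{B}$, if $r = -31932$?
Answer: $\frac{479434063}{86970837} \approx 5.5126$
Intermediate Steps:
$B = -5794$ ($B = -4 + \left(64 \left(-90\right) - 30\right) = -4 - 5790 = -5794$)
$\frac{t{\left(-41 \right)}}{-30021} + \frac{r}{B} = - \frac{41}{-30021} - \frac{31932}{-5794} = \left(-41\right) \left(- \frac{1}{30021}\right) - - \frac{15966}{2897} = \frac{41}{30021} + \frac{15966}{2897} = \frac{479434063}{86970837}$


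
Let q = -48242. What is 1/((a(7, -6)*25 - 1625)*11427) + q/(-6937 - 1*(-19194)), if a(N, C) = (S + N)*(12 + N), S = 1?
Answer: -1198993389193/304632107325 ≈ -3.9359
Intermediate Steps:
a(N, C) = (1 + N)*(12 + N)
1/((a(7, -6)*25 - 1625)*11427) + q/(-6937 - 1*(-19194)) = 1/((12 + 7² + 13*7)*25 - 1625*11427) - 48242/(-6937 - 1*(-19194)) = (1/11427)/((12 + 49 + 91)*25 - 1625) - 48242/(-6937 + 19194) = (1/11427)/(152*25 - 1625) - 48242/12257 = (1/11427)/(3800 - 1625) - 48242*1/12257 = (1/11427)/2175 - 48242/12257 = (1/2175)*(1/11427) - 48242/12257 = 1/24853725 - 48242/12257 = -1198993389193/304632107325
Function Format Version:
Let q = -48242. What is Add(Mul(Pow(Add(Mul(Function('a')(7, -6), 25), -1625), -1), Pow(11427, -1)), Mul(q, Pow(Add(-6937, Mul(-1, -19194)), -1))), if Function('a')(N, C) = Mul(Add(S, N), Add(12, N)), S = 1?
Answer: Rational(-1198993389193, 304632107325) ≈ -3.9359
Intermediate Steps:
Function('a')(N, C) = Mul(Add(1, N), Add(12, N))
Add(Mul(Pow(Add(Mul(Function('a')(7, -6), 25), -1625), -1), Pow(11427, -1)), Mul(q, Pow(Add(-6937, Mul(-1, -19194)), -1))) = Add(Mul(Pow(Add(Mul(Add(12, Pow(7, 2), Mul(13, 7)), 25), -1625), -1), Pow(11427, -1)), Mul(-48242, Pow(Add(-6937, Mul(-1, -19194)), -1))) = Add(Mul(Pow(Add(Mul(Add(12, 49, 91), 25), -1625), -1), Rational(1, 11427)), Mul(-48242, Pow(Add(-6937, 19194), -1))) = Add(Mul(Pow(Add(Mul(152, 25), -1625), -1), Rational(1, 11427)), Mul(-48242, Pow(12257, -1))) = Add(Mul(Pow(Add(3800, -1625), -1), Rational(1, 11427)), Mul(-48242, Rational(1, 12257))) = Add(Mul(Pow(2175, -1), Rational(1, 11427)), Rational(-48242, 12257)) = Add(Mul(Rational(1, 2175), Rational(1, 11427)), Rational(-48242, 12257)) = Add(Rational(1, 24853725), Rational(-48242, 12257)) = Rational(-1198993389193, 304632107325)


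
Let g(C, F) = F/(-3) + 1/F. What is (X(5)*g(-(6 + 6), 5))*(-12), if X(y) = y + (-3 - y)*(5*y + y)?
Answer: -4136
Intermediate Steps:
g(C, F) = 1/F - F/3 (g(C, F) = F*(-⅓) + 1/F = -F/3 + 1/F = 1/F - F/3)
X(y) = y + 6*y*(-3 - y) (X(y) = y + (-3 - y)*(6*y) = y + 6*y*(-3 - y))
(X(5)*g(-(6 + 6), 5))*(-12) = ((-1*5*(17 + 6*5))*(1/5 - ⅓*5))*(-12) = ((-1*5*(17 + 30))*(⅕ - 5/3))*(-12) = (-1*5*47*(-22/15))*(-12) = -235*(-22/15)*(-12) = (1034/3)*(-12) = -4136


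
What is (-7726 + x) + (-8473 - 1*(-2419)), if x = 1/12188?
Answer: -167950639/12188 ≈ -13780.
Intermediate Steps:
x = 1/12188 ≈ 8.2048e-5
(-7726 + x) + (-8473 - 1*(-2419)) = (-7726 + 1/12188) + (-8473 - 1*(-2419)) = -94164487/12188 + (-8473 + 2419) = -94164487/12188 - 6054 = -167950639/12188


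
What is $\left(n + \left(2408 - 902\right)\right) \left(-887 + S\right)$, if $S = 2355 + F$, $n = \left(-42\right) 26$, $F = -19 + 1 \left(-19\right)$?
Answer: $592020$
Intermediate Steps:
$F = -38$ ($F = -19 - 19 = -38$)
$n = -1092$
$S = 2317$ ($S = 2355 - 38 = 2317$)
$\left(n + \left(2408 - 902\right)\right) \left(-887 + S\right) = \left(-1092 + \left(2408 - 902\right)\right) \left(-887 + 2317\right) = \left(-1092 + \left(2408 - 902\right)\right) 1430 = \left(-1092 + 1506\right) 1430 = 414 \cdot 1430 = 592020$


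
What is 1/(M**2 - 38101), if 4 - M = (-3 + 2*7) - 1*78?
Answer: -1/33060 ≈ -3.0248e-5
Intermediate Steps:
M = 71 (M = 4 - ((-3 + 2*7) - 1*78) = 4 - ((-3 + 14) - 78) = 4 - (11 - 78) = 4 - 1*(-67) = 4 + 67 = 71)
1/(M**2 - 38101) = 1/(71**2 - 38101) = 1/(5041 - 38101) = 1/(-33060) = -1/33060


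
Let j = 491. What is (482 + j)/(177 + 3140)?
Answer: 973/3317 ≈ 0.29334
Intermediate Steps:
(482 + j)/(177 + 3140) = (482 + 491)/(177 + 3140) = 973/3317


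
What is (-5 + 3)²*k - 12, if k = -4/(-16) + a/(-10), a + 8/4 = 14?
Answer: -79/5 ≈ -15.800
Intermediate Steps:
a = 12 (a = -2 + 14 = 12)
k = -19/20 (k = -4/(-16) + 12/(-10) = -4*(-1/16) + 12*(-⅒) = ¼ - 6/5 = -19/20 ≈ -0.95000)
(-5 + 3)²*k - 12 = (-5 + 3)²*(-19/20) - 12 = (-2)²*(-19/20) - 12 = 4*(-19/20) - 12 = -19/5 - 12 = -79/5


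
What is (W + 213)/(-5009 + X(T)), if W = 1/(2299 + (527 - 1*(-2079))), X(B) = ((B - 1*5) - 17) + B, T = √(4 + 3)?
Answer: -584024194/13794458485 - 2089532*√7/124150126365 ≈ -0.042382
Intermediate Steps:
T = √7 ≈ 2.6458
X(B) = -22 + 2*B (X(B) = ((B - 5) - 17) + B = ((-5 + B) - 17) + B = (-22 + B) + B = -22 + 2*B)
W = 1/4905 (W = 1/(2299 + (527 + 2079)) = 1/(2299 + 2606) = 1/4905 ≈ 0.00020387)
(W + 213)/(-5009 + X(T)) = (1/4905 + 213)/(-5009 + (-22 + 2*√7)) = 1044766/(4905*(-5031 + 2*√7))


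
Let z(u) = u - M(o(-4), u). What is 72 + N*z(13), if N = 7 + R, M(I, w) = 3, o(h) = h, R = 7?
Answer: 212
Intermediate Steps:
N = 14 (N = 7 + 7 = 14)
z(u) = -3 + u (z(u) = u - 1*3 = u - 3 = -3 + u)
72 + N*z(13) = 72 + 14*(-3 + 13) = 72 + 14*10 = 72 + 140 = 212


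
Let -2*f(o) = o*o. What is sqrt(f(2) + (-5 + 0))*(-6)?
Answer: -6*I*sqrt(7) ≈ -15.875*I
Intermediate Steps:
f(o) = -o**2/2 (f(o) = -o*o/2 = -o**2/2)
sqrt(f(2) + (-5 + 0))*(-6) = sqrt(-1/2*2**2 + (-5 + 0))*(-6) = sqrt(-1/2*4 - 5)*(-6) = sqrt(-2 - 5)*(-6) = sqrt(-7)*(-6) = (I*sqrt(7))*(-6) = -6*I*sqrt(7)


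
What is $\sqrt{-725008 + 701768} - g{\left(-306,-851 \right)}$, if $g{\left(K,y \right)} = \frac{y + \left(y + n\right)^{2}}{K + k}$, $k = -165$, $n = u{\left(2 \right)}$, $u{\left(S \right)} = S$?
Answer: $\frac{719950}{471} + 2 i \sqrt{5810} \approx 1528.6 + 152.45 i$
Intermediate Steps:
$n = 2$
$g{\left(K,y \right)} = \frac{y + \left(2 + y\right)^{2}}{-165 + K}$ ($g{\left(K,y \right)} = \frac{y + \left(y + 2\right)^{2}}{K - 165} = \frac{y + \left(2 + y\right)^{2}}{-165 + K}$)
$\sqrt{-725008 + 701768} - g{\left(-306,-851 \right)} = \sqrt{-725008 + 701768} - \frac{-851 + \left(2 - 851\right)^{2}}{-165 - 306} = \sqrt{-23240} - \frac{-851 + \left(-849\right)^{2}}{-471} = 2 i \sqrt{5810} - - \frac{-851 + 720801}{471} = 2 i \sqrt{5810} - \left(- \frac{1}{471}\right) 719950 = 2 i \sqrt{5810} - - \frac{719950}{471} = 2 i \sqrt{5810} + \frac{719950}{471} = \frac{719950}{471} + 2 i \sqrt{5810}$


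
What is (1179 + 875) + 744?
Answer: 2798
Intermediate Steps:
(1179 + 875) + 744 = 2054 + 744 = 2798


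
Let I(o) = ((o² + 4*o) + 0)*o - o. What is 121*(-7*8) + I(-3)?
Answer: -6764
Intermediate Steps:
I(o) = -o + o*(o² + 4*o) (I(o) = (o² + 4*o)*o - o = o*(o² + 4*o) - o = -o + o*(o² + 4*o))
121*(-7*8) + I(-3) = 121*(-7*8) - 3*(-1 + (-3)² + 4*(-3)) = 121*(-56) - 3*(-1 + 9 - 12) = -6776 - 3*(-4) = -6776 + 12 = -6764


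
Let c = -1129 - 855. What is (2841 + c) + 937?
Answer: 1794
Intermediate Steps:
c = -1984
(2841 + c) + 937 = (2841 - 1984) + 937 = 857 + 937 = 1794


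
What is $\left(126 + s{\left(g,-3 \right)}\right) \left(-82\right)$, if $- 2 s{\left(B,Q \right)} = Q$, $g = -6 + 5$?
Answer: $-10455$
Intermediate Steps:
$g = -1$
$s{\left(B,Q \right)} = - \frac{Q}{2}$
$\left(126 + s{\left(g,-3 \right)}\right) \left(-82\right) = \left(126 - - \frac{3}{2}\right) \left(-82\right) = \left(126 + \frac{3}{2}\right) \left(-82\right) = \frac{255}{2} \left(-82\right) = -10455$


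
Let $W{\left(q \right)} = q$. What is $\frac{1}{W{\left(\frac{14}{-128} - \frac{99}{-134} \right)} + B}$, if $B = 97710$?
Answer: $\frac{4288}{418983179} \approx 1.0234 \cdot 10^{-5}$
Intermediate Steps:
$\frac{1}{W{\left(\frac{14}{-128} - \frac{99}{-134} \right)} + B} = \frac{1}{\left(\frac{14}{-128} - \frac{99}{-134}\right) + 97710} = \frac{1}{\left(14 \left(- \frac{1}{128}\right) - - \frac{99}{134}\right) + 97710} = \frac{1}{\left(- \frac{7}{64} + \frac{99}{134}\right) + 97710} = \frac{1}{\frac{2699}{4288} + 97710} = \frac{1}{\frac{418983179}{4288}} = \frac{4288}{418983179}$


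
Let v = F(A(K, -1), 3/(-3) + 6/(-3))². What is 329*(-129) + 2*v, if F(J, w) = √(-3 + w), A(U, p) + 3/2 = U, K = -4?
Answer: -42453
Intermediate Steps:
A(U, p) = -3/2 + U
v = -6 (v = (√(-3 + (3/(-3) + 6/(-3))))² = (√(-3 + (3*(-⅓) + 6*(-⅓))))² = (√(-3 + (-1 - 2)))² = (√(-3 - 3))² = (√(-6))² = (I*√6)² = -6)
329*(-129) + 2*v = 329*(-129) + 2*(-6) = -42441 - 12 = -42453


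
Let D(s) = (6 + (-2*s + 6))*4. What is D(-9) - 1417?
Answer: -1297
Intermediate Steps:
D(s) = 48 - 8*s (D(s) = (6 + (6 - 2*s))*4 = (12 - 2*s)*4 = 48 - 8*s)
D(-9) - 1417 = (48 - 8*(-9)) - 1417 = (48 + 72) - 1417 = 120 - 1417 = -1297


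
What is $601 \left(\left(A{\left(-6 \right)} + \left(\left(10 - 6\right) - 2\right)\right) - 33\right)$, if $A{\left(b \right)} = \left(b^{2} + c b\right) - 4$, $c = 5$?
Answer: $-17429$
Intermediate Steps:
$A{\left(b \right)} = -4 + b^{2} + 5 b$ ($A{\left(b \right)} = \left(b^{2} + 5 b\right) - 4 = -4 + b^{2} + 5 b$)
$601 \left(\left(A{\left(-6 \right)} + \left(\left(10 - 6\right) - 2\right)\right) - 33\right) = 601 \left(\left(\left(-4 + \left(-6\right)^{2} + 5 \left(-6\right)\right) + \left(\left(10 - 6\right) - 2\right)\right) - 33\right) = 601 \left(\left(\left(-4 + 36 - 30\right) + \left(4 - 2\right)\right) - 33\right) = 601 \left(\left(2 + 2\right) - 33\right) = 601 \left(4 - 33\right) = 601 \left(-29\right) = -17429$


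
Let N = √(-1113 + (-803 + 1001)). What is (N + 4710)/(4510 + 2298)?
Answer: 2355/3404 + I*√915/6808 ≈ 0.69183 + 0.0044432*I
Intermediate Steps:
N = I*√915 (N = √(-1113 + 198) = √(-915) = I*√915 ≈ 30.249*I)
(N + 4710)/(4510 + 2298) = (I*√915 + 4710)/(4510 + 2298) = (4710 + I*√915)/6808 = (4710 + I*√915)*(1/6808) = 2355/3404 + I*√915/6808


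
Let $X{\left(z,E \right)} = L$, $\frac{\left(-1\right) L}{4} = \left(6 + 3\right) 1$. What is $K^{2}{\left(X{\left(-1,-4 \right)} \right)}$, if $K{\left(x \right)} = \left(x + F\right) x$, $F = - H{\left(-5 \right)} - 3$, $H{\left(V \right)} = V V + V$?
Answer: $4511376$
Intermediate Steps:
$H{\left(V \right)} = V + V^{2}$ ($H{\left(V \right)} = V^{2} + V = V + V^{2}$)
$F = -23$ ($F = - \left(-5\right) \left(1 - 5\right) - 3 = - \left(-5\right) \left(-4\right) - 3 = \left(-1\right) 20 - 3 = -20 - 3 = -23$)
$L = -36$ ($L = - 4 \left(6 + 3\right) 1 = - 4 \cdot 9 \cdot 1 = \left(-4\right) 9 = -36$)
$X{\left(z,E \right)} = -36$
$K{\left(x \right)} = x \left(-23 + x\right)$ ($K{\left(x \right)} = \left(x - 23\right) x = \left(-23 + x\right) x = x \left(-23 + x\right)$)
$K^{2}{\left(X{\left(-1,-4 \right)} \right)} = \left(- 36 \left(-23 - 36\right)\right)^{2} = \left(\left(-36\right) \left(-59\right)\right)^{2} = 2124^{2} = 4511376$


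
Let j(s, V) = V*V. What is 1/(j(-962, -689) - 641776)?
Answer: -1/167055 ≈ -5.9861e-6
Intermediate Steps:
j(s, V) = V²
1/(j(-962, -689) - 641776) = 1/((-689)² - 641776) = 1/(474721 - 641776) = 1/(-167055) = -1/167055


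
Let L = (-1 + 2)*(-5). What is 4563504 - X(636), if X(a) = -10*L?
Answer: 4563454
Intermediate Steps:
L = -5 (L = 1*(-5) = -5)
X(a) = 50 (X(a) = -10*(-5) = 50)
4563504 - X(636) = 4563504 - 1*50 = 4563504 - 50 = 4563454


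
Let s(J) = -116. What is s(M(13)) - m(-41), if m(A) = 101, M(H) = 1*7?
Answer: -217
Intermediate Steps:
M(H) = 7
s(M(13)) - m(-41) = -116 - 1*101 = -116 - 101 = -217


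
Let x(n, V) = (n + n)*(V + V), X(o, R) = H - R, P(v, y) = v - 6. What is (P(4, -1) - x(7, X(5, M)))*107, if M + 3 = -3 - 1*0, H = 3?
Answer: -27178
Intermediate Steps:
P(v, y) = -6 + v
M = -6 (M = -3 + (-3 - 1*0) = -3 + (-3 + 0) = -3 - 3 = -6)
X(o, R) = 3 - R
x(n, V) = 4*V*n (x(n, V) = (2*n)*(2*V) = 4*V*n)
(P(4, -1) - x(7, X(5, M)))*107 = ((-6 + 4) - 4*(3 - 1*(-6))*7)*107 = (-2 - 4*(3 + 6)*7)*107 = (-2 - 4*9*7)*107 = (-2 - 1*252)*107 = (-2 - 252)*107 = -254*107 = -27178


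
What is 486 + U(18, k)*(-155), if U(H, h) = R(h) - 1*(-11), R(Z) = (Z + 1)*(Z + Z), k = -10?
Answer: -29119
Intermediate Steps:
R(Z) = 2*Z*(1 + Z) (R(Z) = (1 + Z)*(2*Z) = 2*Z*(1 + Z))
U(H, h) = 11 + 2*h*(1 + h) (U(H, h) = 2*h*(1 + h) - 1*(-11) = 2*h*(1 + h) + 11 = 11 + 2*h*(1 + h))
486 + U(18, k)*(-155) = 486 + (11 + 2*(-10)*(1 - 10))*(-155) = 486 + (11 + 2*(-10)*(-9))*(-155) = 486 + (11 + 180)*(-155) = 486 + 191*(-155) = 486 - 29605 = -29119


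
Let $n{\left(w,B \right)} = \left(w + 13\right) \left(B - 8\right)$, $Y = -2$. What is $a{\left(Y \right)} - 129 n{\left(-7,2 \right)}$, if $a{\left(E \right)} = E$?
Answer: $4642$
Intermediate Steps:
$n{\left(w,B \right)} = \left(-8 + B\right) \left(13 + w\right)$ ($n{\left(w,B \right)} = \left(13 + w\right) \left(-8 + B\right) = \left(-8 + B\right) \left(13 + w\right)$)
$a{\left(Y \right)} - 129 n{\left(-7,2 \right)} = -2 - 129 \left(-104 - -56 + 13 \cdot 2 + 2 \left(-7\right)\right) = -2 - 129 \left(-104 + 56 + 26 - 14\right) = -2 - -4644 = -2 + 4644 = 4642$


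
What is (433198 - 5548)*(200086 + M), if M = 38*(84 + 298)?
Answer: 91774545300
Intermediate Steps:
M = 14516 (M = 38*382 = 14516)
(433198 - 5548)*(200086 + M) = (433198 - 5548)*(200086 + 14516) = 427650*214602 = 91774545300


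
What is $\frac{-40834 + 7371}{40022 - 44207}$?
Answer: $\frac{33463}{4185} \approx 7.9959$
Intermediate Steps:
$\frac{-40834 + 7371}{40022 - 44207} = - \frac{33463}{-4185} = \left(-33463\right) \left(- \frac{1}{4185}\right) = \frac{33463}{4185}$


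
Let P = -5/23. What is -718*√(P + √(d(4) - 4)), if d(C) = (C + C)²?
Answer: -718*√(-115 + 1058*√15)/23 ≈ -1970.1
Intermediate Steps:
d(C) = 4*C² (d(C) = (2*C)² = 4*C²)
P = -5/23 (P = -5*1/23 = -5/23 ≈ -0.21739)
-718*√(P + √(d(4) - 4)) = -718*√(-5/23 + √(4*4² - 4)) = -718*√(-5/23 + √(4*16 - 4)) = -718*√(-5/23 + √(64 - 4)) = -718*√(-5/23 + √60) = -718*√(-5/23 + 2*√15)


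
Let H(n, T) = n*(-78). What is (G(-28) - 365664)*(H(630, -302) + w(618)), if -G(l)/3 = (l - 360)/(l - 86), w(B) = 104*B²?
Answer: -275626264806360/19 ≈ -1.4507e+13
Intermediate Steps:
H(n, T) = -78*n
G(l) = -3*(-360 + l)/(-86 + l) (G(l) = -3*(l - 360)/(l - 86) = -3*(-360 + l)/(-86 + l))
(G(-28) - 365664)*(H(630, -302) + w(618)) = (3*(360 - 1*(-28))/(-86 - 28) - 365664)*(-78*630 + 104*618²) = (3*(360 + 28)/(-114) - 365664)*(-49140 + 104*381924) = (3*(-1/114)*388 - 365664)*(-49140 + 39720096) = (-194/19 - 365664)*39670956 = -6947810/19*39670956 = -275626264806360/19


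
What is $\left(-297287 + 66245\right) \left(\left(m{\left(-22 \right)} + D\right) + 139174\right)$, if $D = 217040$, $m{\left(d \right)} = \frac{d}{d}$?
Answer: $-82300626030$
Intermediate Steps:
$m{\left(d \right)} = 1$
$\left(-297287 + 66245\right) \left(\left(m{\left(-22 \right)} + D\right) + 139174\right) = \left(-297287 + 66245\right) \left(\left(1 + 217040\right) + 139174\right) = - 231042 \left(217041 + 139174\right) = \left(-231042\right) 356215 = -82300626030$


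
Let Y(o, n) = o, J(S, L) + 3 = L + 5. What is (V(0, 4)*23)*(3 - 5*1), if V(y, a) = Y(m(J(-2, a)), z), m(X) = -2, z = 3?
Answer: 92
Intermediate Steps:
J(S, L) = 2 + L (J(S, L) = -3 + (L + 5) = -3 + (5 + L) = 2 + L)
V(y, a) = -2
(V(0, 4)*23)*(3 - 5*1) = (-2*23)*(3 - 5*1) = -46*(3 - 5) = -46*(-2) = 92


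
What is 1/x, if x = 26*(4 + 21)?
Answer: 1/650 ≈ 0.0015385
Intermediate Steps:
x = 650 (x = 26*25 = 650)
1/x = 1/650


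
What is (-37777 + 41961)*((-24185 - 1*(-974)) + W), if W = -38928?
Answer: -259989576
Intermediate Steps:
(-37777 + 41961)*((-24185 - 1*(-974)) + W) = (-37777 + 41961)*((-24185 - 1*(-974)) - 38928) = 4184*((-24185 + 974) - 38928) = 4184*(-23211 - 38928) = 4184*(-62139) = -259989576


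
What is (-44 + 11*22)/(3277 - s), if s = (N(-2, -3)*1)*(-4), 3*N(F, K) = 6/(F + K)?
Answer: 330/5459 ≈ 0.060451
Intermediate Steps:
N(F, K) = 2/(F + K) (N(F, K) = (6/(F + K))/3 = 2/(F + K))
s = 8/5 (s = ((2/(-2 - 3))*1)*(-4) = ((2/(-5))*1)*(-4) = ((2*(-⅕))*1)*(-4) = -⅖*1*(-4) = -⅖*(-4) = 8/5 ≈ 1.6000)
(-44 + 11*22)/(3277 - s) = (-44 + 11*22)/(3277 - 1*8/5) = (-44 + 242)/(3277 - 8/5) = 198/(16377/5) = 198*(5/16377) = 330/5459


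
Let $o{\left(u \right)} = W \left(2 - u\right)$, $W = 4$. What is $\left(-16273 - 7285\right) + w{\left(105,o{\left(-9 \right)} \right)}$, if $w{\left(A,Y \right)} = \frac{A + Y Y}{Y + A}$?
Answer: $- \frac{3508101}{149} \approx -23544.0$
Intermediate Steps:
$o{\left(u \right)} = 8 - 4 u$ ($o{\left(u \right)} = 4 \left(2 - u\right) = 8 - 4 u$)
$w{\left(A,Y \right)} = \frac{A + Y^{2}}{A + Y}$
$\left(-16273 - 7285\right) + w{\left(105,o{\left(-9 \right)} \right)} = \left(-16273 - 7285\right) + \frac{105 + \left(8 - -36\right)^{2}}{105 + \left(8 - -36\right)} = -23558 + \frac{105 + \left(8 + 36\right)^{2}}{105 + \left(8 + 36\right)} = -23558 + \frac{105 + 44^{2}}{105 + 44} = -23558 + \frac{105 + 1936}{149} = -23558 + \frac{1}{149} \cdot 2041 = -23558 + \frac{2041}{149} = - \frac{3508101}{149}$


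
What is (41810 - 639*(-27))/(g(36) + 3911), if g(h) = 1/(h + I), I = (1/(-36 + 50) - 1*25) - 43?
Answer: 26401161/1748203 ≈ 15.102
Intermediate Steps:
I = -951/14 (I = (1/14 - 25) - 43 = -349/14 - 43 = -951/14 ≈ -67.929)
g(h) = 1/(-951/14 + h) (g(h) = 1/(h - 951/14) = 1/(-951/14 + h))
(41810 - 639*(-27))/(g(36) + 3911) = (41810 - 639*(-27))/(14/(-951 + 14*36) + 3911) = (41810 + 17253)/(14/(-951 + 504) + 3911) = 59063/(14/(-447) + 3911) = 59063/(14*(-1/447) + 3911) = 59063/(-14/447 + 3911) = 59063/(1748203/447) = 59063*(447/1748203) = 26401161/1748203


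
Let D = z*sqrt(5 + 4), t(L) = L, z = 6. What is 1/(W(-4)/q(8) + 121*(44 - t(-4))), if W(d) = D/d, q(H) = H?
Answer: 16/92919 ≈ 0.00017219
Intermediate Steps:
D = 18 (D = 6*sqrt(5 + 4) = 6*sqrt(9) = 6*3 = 18)
W(d) = 18/d
1/(W(-4)/q(8) + 121*(44 - t(-4))) = 1/((18/(-4))/8 + 121*(44 - 1*(-4))) = 1/((18*(-1/4))*(1/8) + 121*(44 + 4)) = 1/(-9/2*1/8 + 121*48) = 1/(-9/16 + 5808) = 1/(92919/16) = 16/92919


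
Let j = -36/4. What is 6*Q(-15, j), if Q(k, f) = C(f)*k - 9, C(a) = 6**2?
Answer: -3294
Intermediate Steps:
j = -9 (j = -36*1/4 = -9)
C(a) = 36
Q(k, f) = -9 + 36*k (Q(k, f) = 36*k - 9 = -9 + 36*k)
6*Q(-15, j) = 6*(-9 + 36*(-15)) = 6*(-9 - 540) = 6*(-549) = -3294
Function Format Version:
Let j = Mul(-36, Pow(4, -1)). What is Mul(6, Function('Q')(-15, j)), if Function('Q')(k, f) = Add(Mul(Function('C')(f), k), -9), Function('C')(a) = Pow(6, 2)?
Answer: -3294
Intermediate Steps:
j = -9 (j = Mul(-36, Rational(1, 4)) = -9)
Function('C')(a) = 36
Function('Q')(k, f) = Add(-9, Mul(36, k)) (Function('Q')(k, f) = Add(Mul(36, k), -9) = Add(-9, Mul(36, k)))
Mul(6, Function('Q')(-15, j)) = Mul(6, Add(-9, Mul(36, -15))) = Mul(6, Add(-9, -540)) = Mul(6, -549) = -3294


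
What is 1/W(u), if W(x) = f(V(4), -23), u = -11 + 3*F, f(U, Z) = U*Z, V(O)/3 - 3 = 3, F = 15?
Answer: -1/414 ≈ -0.0024155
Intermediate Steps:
V(O) = 18 (V(O) = 9 + 3*3 = 9 + 9 = 18)
u = 34 (u = -11 + 3*15 = -11 + 45 = 34)
W(x) = -414 (W(x) = 18*(-23) = -414)
1/W(u) = 1/(-414) = -1/414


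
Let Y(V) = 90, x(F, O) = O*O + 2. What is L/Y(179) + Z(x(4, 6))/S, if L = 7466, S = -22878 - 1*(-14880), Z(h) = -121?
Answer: 9953993/119970 ≈ 82.971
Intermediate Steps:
x(F, O) = 2 + O² (x(F, O) = O² + 2 = 2 + O²)
S = -7998 (S = -22878 + 14880 = -7998)
L/Y(179) + Z(x(4, 6))/S = 7466/90 - 121/(-7998) = 7466*(1/90) - 121*(-1/7998) = 3733/45 + 121/7998 = 9953993/119970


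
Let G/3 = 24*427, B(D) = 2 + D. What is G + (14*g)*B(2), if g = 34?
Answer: 32648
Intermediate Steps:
G = 30744 (G = 3*(24*427) = 3*10248 = 30744)
G + (14*g)*B(2) = 30744 + (14*34)*(2 + 2) = 30744 + 476*4 = 30744 + 1904 = 32648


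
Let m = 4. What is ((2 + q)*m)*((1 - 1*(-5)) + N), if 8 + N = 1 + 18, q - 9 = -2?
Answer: 612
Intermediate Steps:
q = 7 (q = 9 - 2 = 7)
N = 11 (N = -8 + (1 + 18) = -8 + 19 = 11)
((2 + q)*m)*((1 - 1*(-5)) + N) = ((2 + 7)*4)*((1 - 1*(-5)) + 11) = (9*4)*((1 + 5) + 11) = 36*(6 + 11) = 36*17 = 612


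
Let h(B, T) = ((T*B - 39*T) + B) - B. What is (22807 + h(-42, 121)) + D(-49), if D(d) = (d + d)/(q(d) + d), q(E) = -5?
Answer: 351211/27 ≈ 13008.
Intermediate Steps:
h(B, T) = -39*T + B*T (h(B, T) = ((B*T - 39*T) + B) - B = ((-39*T + B*T) + B) - B = (B - 39*T + B*T) - B = -39*T + B*T)
D(d) = 2*d/(-5 + d) (D(d) = (d + d)/(-5 + d) = (2*d)/(-5 + d) = 2*d/(-5 + d))
(22807 + h(-42, 121)) + D(-49) = (22807 + 121*(-39 - 42)) + 2*(-49)/(-5 - 49) = (22807 + 121*(-81)) + 2*(-49)/(-54) = (22807 - 9801) + 2*(-49)*(-1/54) = 13006 + 49/27 = 351211/27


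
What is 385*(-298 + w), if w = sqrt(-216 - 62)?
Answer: -114730 + 385*I*sqrt(278) ≈ -1.1473e+5 + 6419.2*I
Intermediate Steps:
w = I*sqrt(278) (w = sqrt(-278) = I*sqrt(278) ≈ 16.673*I)
385*(-298 + w) = 385*(-298 + I*sqrt(278)) = -114730 + 385*I*sqrt(278)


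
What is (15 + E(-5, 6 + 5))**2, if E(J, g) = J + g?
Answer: 441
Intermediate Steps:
(15 + E(-5, 6 + 5))**2 = (15 + (-5 + (6 + 5)))**2 = (15 + (-5 + 11))**2 = (15 + 6)**2 = 21**2 = 441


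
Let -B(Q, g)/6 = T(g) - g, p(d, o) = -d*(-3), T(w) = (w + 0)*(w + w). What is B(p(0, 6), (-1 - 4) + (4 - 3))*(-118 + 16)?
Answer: 22032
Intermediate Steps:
T(w) = 2*w² (T(w) = w*(2*w) = 2*w²)
p(d, o) = 3*d
B(Q, g) = -12*g² + 6*g (B(Q, g) = -6*(2*g² - g) = -6*(-g + 2*g²) = -12*g² + 6*g)
B(p(0, 6), (-1 - 4) + (4 - 3))*(-118 + 16) = (6*((-1 - 4) + (4 - 3))*(1 - 2*((-1 - 4) + (4 - 3))))*(-118 + 16) = (6*(-5 + 1)*(1 - 2*(-5 + 1)))*(-102) = (6*(-4)*(1 - 2*(-4)))*(-102) = (6*(-4)*(1 + 8))*(-102) = (6*(-4)*9)*(-102) = -216*(-102) = 22032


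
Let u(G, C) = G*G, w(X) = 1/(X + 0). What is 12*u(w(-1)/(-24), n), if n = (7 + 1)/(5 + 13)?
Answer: 1/48 ≈ 0.020833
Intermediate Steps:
w(X) = 1/X
n = 4/9 (n = 8/18 = 8*(1/18) = 4/9 ≈ 0.44444)
u(G, C) = G²
12*u(w(-1)/(-24), n) = 12*(1/(-1*(-24)))² = 12*(-1*(-1/24))² = 12*(1/24)² = 12*(1/576) = 1/48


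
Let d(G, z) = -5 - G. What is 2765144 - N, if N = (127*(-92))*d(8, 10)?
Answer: 2613252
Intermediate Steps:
N = 151892 (N = (127*(-92))*(-5 - 1*8) = -11684*(-5 - 8) = -11684*(-13) = 151892)
2765144 - N = 2765144 - 1*151892 = 2765144 - 151892 = 2613252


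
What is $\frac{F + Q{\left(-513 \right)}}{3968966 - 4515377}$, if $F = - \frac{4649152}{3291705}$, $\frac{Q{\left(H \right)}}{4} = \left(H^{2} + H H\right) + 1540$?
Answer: $- \frac{6950469958808}{1798623820755} \approx -3.8643$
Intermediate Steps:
$Q{\left(H \right)} = 6160 + 8 H^{2}$ ($Q{\left(H \right)} = 4 \left(\left(H^{2} + H H\right) + 1540\right) = 4 \left(\left(H^{2} + H^{2}\right) + 1540\right) = 4 \left(2 H^{2} + 1540\right) = 4 \left(1540 + 2 H^{2}\right) = 6160 + 8 H^{2}$)
$F = - \frac{4649152}{3291705}$ ($F = \left(-4649152\right) \frac{1}{3291705} = - \frac{4649152}{3291705} \approx -1.4124$)
$\frac{F + Q{\left(-513 \right)}}{3968966 - 4515377} = \frac{- \frac{4649152}{3291705} + \left(6160 + 8 \left(-513\right)^{2}\right)}{3968966 - 4515377} = \frac{- \frac{4649152}{3291705} + \left(6160 + 8 \cdot 263169\right)}{-546411} = \left(- \frac{4649152}{3291705} + \left(6160 + 2105352\right)\right) \left(- \frac{1}{546411}\right) = \left(- \frac{4649152}{3291705} + 2111512\right) \left(- \frac{1}{546411}\right) = \frac{6950469958808}{3291705} \left(- \frac{1}{546411}\right) = - \frac{6950469958808}{1798623820755}$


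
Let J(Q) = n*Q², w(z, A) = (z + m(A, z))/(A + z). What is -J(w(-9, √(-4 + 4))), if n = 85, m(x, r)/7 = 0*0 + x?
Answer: -85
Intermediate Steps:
m(x, r) = 7*x (m(x, r) = 7*(0*0 + x) = 7*(0 + x) = 7*x)
w(z, A) = (z + 7*A)/(A + z)
J(Q) = 85*Q²
-J(w(-9, √(-4 + 4))) = -85*((-9 + 7*√(-4 + 4))/(√(-4 + 4) - 9))² = -85*((-9 + 7*√0)/(√0 - 9))² = -85*((-9 + 7*0)/(0 - 9))² = -85*((-9 + 0)/(-9))² = -85*(-⅑*(-9))² = -85*1² = -85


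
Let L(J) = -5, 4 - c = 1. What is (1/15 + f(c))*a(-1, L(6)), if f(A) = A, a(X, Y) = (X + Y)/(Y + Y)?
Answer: 46/25 ≈ 1.8400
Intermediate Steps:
c = 3 (c = 4 - 1*1 = 4 - 1 = 3)
a(X, Y) = (X + Y)/(2*Y) (a(X, Y) = (X + Y)/((2*Y)) = (X + Y)*(1/(2*Y)) = (X + Y)/(2*Y))
(1/15 + f(c))*a(-1, L(6)) = (1/15 + 3)*((½)*(-1 - 5)/(-5)) = (1/15 + 3)*((½)*(-⅕)*(-6)) = (46/15)*(⅗) = 46/25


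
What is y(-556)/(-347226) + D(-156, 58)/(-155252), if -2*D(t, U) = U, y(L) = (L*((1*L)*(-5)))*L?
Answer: -66711630323303/26953765476 ≈ -2475.0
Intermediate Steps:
y(L) = -5*L³ (y(L) = (L*(L*(-5)))*L = (L*(-5*L))*L = (-5*L²)*L = -5*L³)
D(t, U) = -U/2
y(-556)/(-347226) + D(-156, 58)/(-155252) = -5*(-556)³/(-347226) - ½*58/(-155252) = -5*(-171879616)*(-1/347226) - 29*(-1/155252) = 859398080*(-1/347226) + 29/155252 = -429699040/173613 + 29/155252 = -66711630323303/26953765476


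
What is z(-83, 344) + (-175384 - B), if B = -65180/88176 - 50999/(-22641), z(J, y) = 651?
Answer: -29069893922131/166366068 ≈ -1.7473e+5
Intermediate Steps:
B = 251762287/166366068 (B = -65180*1/88176 - 50999*(-1/22641) = -16295/22044 + 50999/22641 = 251762287/166366068 ≈ 1.5133)
z(-83, 344) + (-175384 - B) = 651 + (-175384 - 1*251762287/166366068) = 651 + (-175384 - 251762287/166366068) = 651 - 29178198232399/166366068 = -29069893922131/166366068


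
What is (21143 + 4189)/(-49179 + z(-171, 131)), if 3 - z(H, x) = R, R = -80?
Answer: -6333/12274 ≈ -0.51597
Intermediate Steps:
z(H, x) = 83 (z(H, x) = 3 - 1*(-80) = 3 + 80 = 83)
(21143 + 4189)/(-49179 + z(-171, 131)) = (21143 + 4189)/(-49179 + 83) = 25332/(-49096) = 25332*(-1/49096) = -6333/12274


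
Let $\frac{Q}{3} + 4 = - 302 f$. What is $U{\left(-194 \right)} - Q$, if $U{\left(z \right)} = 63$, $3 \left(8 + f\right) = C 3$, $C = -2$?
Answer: $-8985$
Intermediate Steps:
$f = -10$ ($f = -8 + \frac{\left(-2\right) 3}{3} = -8 + \frac{1}{3} \left(-6\right) = -8 - 2 = -10$)
$Q = 9048$ ($Q = -12 + 3 \left(\left(-302\right) \left(-10\right)\right) = -12 + 3 \cdot 3020 = -12 + 9060 = 9048$)
$U{\left(-194 \right)} - Q = 63 - 9048 = -8985$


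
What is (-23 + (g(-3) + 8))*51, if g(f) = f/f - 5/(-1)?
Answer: -459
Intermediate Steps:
g(f) = 6 (g(f) = 1 - 5*(-1) = 1 + 5 = 6)
(-23 + (g(-3) + 8))*51 = (-23 + (6 + 8))*51 = (-23 + 14)*51 = -9*51 = -459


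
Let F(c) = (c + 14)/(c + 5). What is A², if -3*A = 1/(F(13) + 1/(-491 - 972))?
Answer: 8561476/173211921 ≈ 0.049428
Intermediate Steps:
F(c) = (14 + c)/(5 + c)
A = -2926/13161 (A = -1/(3*((14 + 13)/(5 + 13) + 1/(-491 - 972))) = -1/(3*(27/18 + 1/(-1463))) = -1/(3*((1/18)*27 - 1/1463)) = -1/(3*(3/2 - 1/1463)) = -1/(3*4387/2926) = -⅓*2926/4387 = -2926/13161 ≈ -0.22232)
A² = (-2926/13161)² = 8561476/173211921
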